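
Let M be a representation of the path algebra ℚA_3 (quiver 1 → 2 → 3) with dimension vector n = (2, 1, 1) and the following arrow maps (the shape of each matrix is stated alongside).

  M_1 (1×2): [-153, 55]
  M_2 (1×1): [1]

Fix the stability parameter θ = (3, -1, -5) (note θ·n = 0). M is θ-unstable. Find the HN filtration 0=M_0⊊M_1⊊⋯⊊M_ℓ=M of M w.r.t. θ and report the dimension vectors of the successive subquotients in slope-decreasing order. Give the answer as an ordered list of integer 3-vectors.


Interval decomposition of M: I[1,1], I[1,3].
HN type (ℓ=2): μ^(1)=3; μ^(2)=-1

((1, 0, 0); (1, 1, 1))


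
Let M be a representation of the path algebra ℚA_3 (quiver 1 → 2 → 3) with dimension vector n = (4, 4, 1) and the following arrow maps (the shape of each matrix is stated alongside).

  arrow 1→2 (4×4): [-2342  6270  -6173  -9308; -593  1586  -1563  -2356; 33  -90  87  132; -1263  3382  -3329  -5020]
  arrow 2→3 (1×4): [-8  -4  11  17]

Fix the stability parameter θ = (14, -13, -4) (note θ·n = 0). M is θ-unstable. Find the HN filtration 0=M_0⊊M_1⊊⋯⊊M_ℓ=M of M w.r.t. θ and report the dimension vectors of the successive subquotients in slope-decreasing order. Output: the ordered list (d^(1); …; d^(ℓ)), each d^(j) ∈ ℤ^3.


Interval decomposition of M: I[1,1]^2, I[1,2]^2, I[2,2], I[2,3].
HN type (ℓ=4): μ^(1)=14; μ^(2)=1/2; μ^(3)=-4; μ^(4)=-13

((2, 0, 0); (2, 2, 0); (0, 0, 1); (0, 2, 0))


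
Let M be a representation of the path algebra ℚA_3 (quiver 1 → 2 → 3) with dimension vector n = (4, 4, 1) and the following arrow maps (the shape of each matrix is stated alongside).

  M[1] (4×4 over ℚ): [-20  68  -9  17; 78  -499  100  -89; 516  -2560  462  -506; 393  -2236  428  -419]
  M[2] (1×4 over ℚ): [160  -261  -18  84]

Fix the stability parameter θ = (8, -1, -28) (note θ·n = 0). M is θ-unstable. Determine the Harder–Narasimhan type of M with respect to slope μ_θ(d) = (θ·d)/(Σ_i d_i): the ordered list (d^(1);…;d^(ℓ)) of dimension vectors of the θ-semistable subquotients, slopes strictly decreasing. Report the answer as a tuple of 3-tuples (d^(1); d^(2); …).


Barcode: M ≅ I[1,2]^3, I[1,3]. HN layers by μ_θ (2 steps, strictly decreasing):
  μ^(1)=7/2; μ^(2)=-7

((3, 3, 0); (1, 1, 1))


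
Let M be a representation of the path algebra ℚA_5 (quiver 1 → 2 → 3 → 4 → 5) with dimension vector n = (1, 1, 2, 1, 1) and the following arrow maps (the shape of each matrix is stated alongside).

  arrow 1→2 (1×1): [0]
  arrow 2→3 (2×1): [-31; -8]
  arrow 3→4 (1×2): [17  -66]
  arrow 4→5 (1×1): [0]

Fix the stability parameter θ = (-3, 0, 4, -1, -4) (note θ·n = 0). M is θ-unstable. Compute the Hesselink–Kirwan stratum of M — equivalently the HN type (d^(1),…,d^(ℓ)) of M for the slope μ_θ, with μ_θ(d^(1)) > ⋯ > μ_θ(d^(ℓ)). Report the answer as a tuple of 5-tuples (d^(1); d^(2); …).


Interval decomposition of M: I[1,1], I[2,4], I[3,3], I[5,5].
HN type (ℓ=5): μ^(1)=4; μ^(2)=3/2; μ^(3)=0; μ^(4)=-3; μ^(5)=-4

((0, 0, 1, 0, 0); (0, 0, 1, 1, 0); (0, 1, 0, 0, 0); (1, 0, 0, 0, 0); (0, 0, 0, 0, 1))


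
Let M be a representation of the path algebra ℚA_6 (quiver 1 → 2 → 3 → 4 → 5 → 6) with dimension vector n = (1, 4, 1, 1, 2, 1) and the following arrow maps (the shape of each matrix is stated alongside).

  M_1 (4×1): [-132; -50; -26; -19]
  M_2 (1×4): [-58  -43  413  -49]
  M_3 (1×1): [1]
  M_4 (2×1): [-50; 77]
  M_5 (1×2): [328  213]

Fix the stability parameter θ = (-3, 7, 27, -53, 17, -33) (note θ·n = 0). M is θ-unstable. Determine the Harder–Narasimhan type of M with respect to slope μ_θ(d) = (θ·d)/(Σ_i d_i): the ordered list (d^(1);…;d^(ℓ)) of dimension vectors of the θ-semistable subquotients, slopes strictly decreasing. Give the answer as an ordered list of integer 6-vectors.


Via rank(M_{q-1}∘⋯∘M_p): M ≅ I[1,6], I[2,2]^3, I[5,5].
μ_θ-semistable layers: μ^(1)=17; μ^(2)=7; μ^(3)=-19/3

((0, 0, 0, 0, 1, 0); (0, 3, 0, 0, 0, 0); (1, 1, 1, 1, 1, 1))


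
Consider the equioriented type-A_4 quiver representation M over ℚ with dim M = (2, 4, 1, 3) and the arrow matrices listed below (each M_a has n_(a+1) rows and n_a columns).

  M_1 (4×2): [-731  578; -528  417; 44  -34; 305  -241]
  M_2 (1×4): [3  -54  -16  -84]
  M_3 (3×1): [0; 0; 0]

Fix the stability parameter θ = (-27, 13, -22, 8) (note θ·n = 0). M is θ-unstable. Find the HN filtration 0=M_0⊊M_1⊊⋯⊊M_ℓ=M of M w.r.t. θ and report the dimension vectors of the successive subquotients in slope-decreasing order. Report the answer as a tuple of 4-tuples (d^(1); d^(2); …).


Interval decomposition of M: I[1,2], I[1,3], I[2,2]^2, I[4,4]^3.
HN type (ℓ=4): μ^(1)=13; μ^(2)=8; μ^(3)=-9/2; μ^(4)=-27

((0, 3, 0, 0); (0, 0, 0, 3); (0, 1, 1, 0); (2, 0, 0, 0))


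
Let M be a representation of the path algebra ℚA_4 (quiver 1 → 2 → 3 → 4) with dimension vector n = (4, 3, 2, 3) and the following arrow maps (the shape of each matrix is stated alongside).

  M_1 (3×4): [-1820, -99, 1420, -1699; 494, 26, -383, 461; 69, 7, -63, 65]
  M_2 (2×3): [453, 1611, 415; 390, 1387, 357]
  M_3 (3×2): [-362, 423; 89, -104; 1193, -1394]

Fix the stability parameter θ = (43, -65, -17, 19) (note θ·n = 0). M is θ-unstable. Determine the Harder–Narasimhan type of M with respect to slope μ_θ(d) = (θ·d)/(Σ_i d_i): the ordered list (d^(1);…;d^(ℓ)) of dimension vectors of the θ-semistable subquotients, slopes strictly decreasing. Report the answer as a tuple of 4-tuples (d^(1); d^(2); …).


Interval decomposition of M: I[1,1], I[1,2], I[1,4]^2, I[4,4].
HN type (ℓ=4): μ^(1)=43; μ^(2)=19; μ^(3)=-11; μ^(4)=-13

((1, 0, 0, 0); (0, 0, 0, 3); (1, 1, 0, 0); (2, 2, 2, 0))


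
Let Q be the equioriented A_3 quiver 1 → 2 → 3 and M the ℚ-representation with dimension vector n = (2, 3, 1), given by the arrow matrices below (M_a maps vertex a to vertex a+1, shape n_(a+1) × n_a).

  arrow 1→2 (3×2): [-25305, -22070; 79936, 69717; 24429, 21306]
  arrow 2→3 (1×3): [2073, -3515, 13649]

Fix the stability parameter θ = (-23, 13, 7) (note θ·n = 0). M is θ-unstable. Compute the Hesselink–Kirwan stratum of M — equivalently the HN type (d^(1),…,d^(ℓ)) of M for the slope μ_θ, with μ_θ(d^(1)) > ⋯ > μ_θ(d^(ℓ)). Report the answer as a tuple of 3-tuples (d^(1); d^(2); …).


Via rank(M_{q-1}∘⋯∘M_p): M ≅ I[1,2], I[1,3], I[2,2].
μ_θ-semistable layers: μ^(1)=13; μ^(2)=10; μ^(3)=-23

((0, 2, 0); (0, 1, 1); (2, 0, 0))


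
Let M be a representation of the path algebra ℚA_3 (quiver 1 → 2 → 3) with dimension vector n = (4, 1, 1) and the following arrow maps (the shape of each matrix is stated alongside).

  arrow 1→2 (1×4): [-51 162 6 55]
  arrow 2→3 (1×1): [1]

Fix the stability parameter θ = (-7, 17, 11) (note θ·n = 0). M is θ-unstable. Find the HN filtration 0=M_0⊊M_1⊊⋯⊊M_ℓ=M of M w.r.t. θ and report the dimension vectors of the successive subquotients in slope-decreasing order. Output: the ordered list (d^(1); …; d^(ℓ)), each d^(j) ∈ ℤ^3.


Barcode: M ≅ I[1,1]^3, I[1,3]. HN layers by μ_θ (2 steps, strictly decreasing):
  μ^(1)=14; μ^(2)=-7

((0, 1, 1); (4, 0, 0))


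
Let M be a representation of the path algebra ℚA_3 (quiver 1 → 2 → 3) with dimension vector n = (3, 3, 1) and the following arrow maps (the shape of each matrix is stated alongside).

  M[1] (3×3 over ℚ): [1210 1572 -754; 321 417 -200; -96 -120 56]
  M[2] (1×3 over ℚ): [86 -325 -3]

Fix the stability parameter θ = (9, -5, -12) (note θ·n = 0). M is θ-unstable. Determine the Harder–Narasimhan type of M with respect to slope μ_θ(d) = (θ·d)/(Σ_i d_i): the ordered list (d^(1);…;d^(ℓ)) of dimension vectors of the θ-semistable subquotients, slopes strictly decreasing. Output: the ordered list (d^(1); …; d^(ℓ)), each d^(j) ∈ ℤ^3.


Via rank(M_{q-1}∘⋯∘M_p): M ≅ I[1,1], I[1,2], I[1,3], I[2,2].
μ_θ-semistable layers: μ^(1)=9; μ^(2)=2; μ^(3)=-8/3; μ^(4)=-5

((1, 0, 0); (1, 1, 0); (1, 1, 1); (0, 1, 0))


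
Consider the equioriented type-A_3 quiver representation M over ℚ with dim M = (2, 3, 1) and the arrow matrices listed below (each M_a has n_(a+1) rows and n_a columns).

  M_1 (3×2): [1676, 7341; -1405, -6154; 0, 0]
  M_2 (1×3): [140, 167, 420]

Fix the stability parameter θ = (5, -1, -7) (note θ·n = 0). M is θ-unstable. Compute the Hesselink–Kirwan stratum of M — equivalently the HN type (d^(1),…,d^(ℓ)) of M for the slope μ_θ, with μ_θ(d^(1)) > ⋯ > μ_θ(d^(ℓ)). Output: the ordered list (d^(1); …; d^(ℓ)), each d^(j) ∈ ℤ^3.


Barcode: M ≅ I[1,2], I[1,3], I[2,2]. HN layers by μ_θ (2 steps, strictly decreasing):
  μ^(1)=2; μ^(2)=-1

((1, 1, 0); (1, 2, 1))


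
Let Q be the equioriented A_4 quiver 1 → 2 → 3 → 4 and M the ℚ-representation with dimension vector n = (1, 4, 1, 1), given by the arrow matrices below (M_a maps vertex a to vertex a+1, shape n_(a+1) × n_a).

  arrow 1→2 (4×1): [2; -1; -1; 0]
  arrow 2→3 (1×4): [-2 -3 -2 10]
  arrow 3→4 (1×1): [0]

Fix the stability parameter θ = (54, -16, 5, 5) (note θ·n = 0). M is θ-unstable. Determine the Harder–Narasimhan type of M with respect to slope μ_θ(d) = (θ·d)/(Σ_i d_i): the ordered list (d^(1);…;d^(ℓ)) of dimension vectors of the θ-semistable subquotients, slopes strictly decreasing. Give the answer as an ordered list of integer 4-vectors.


Via rank(M_{q-1}∘⋯∘M_p): M ≅ I[1,3], I[2,2]^3, I[4,4].
μ_θ-semistable layers: μ^(1)=43/3; μ^(2)=5; μ^(3)=-16

((1, 1, 1, 0); (0, 0, 0, 1); (0, 3, 0, 0))


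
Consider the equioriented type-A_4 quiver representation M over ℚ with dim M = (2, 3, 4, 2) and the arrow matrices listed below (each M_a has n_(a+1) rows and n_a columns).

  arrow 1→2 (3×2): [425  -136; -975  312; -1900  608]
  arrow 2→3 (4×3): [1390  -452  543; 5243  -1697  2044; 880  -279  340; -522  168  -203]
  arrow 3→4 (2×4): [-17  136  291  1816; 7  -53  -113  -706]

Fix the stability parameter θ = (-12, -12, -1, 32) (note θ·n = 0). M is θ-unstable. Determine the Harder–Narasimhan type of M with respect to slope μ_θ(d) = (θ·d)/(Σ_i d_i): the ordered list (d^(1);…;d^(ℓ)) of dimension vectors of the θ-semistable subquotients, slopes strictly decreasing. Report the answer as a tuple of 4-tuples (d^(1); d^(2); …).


Via rank(M_{q-1}∘⋯∘M_p): M ≅ I[1,1], I[1,4], I[2,3], I[2,4], I[3,3].
μ_θ-semistable layers: μ^(1)=32; μ^(2)=-1; μ^(3)=-12

((0, 0, 0, 2); (0, 0, 4, 0); (2, 3, 0, 0))


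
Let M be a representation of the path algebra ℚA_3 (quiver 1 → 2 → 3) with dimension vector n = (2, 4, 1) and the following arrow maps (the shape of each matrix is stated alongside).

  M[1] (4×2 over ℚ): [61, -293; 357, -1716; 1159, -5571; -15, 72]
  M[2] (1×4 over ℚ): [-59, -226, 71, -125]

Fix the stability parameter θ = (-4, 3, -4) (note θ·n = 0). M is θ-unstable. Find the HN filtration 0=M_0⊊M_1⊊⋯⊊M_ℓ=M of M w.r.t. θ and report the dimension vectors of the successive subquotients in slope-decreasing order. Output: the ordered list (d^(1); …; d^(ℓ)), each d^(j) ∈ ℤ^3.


Via rank(M_{q-1}∘⋯∘M_p): M ≅ I[1,2], I[1,3], I[2,2]^2.
μ_θ-semistable layers: μ^(1)=3; μ^(2)=-1/2; μ^(3)=-4

((0, 3, 0); (0, 1, 1); (2, 0, 0))


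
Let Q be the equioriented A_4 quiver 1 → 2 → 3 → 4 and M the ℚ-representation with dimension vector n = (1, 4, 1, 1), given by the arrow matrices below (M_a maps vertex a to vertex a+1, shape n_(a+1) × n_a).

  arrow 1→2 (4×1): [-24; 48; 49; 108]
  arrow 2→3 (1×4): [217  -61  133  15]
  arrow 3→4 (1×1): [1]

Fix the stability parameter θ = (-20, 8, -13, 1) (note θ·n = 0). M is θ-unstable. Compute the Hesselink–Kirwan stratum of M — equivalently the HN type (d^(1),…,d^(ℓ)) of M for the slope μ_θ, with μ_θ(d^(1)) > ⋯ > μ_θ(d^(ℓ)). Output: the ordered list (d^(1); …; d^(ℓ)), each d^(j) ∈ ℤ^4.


Via rank(M_{q-1}∘⋯∘M_p): M ≅ I[1,4], I[2,2]^3.
μ_θ-semistable layers: μ^(1)=8; μ^(2)=1; μ^(3)=-5/2; μ^(4)=-20

((0, 3, 0, 0); (0, 0, 0, 1); (0, 1, 1, 0); (1, 0, 0, 0))


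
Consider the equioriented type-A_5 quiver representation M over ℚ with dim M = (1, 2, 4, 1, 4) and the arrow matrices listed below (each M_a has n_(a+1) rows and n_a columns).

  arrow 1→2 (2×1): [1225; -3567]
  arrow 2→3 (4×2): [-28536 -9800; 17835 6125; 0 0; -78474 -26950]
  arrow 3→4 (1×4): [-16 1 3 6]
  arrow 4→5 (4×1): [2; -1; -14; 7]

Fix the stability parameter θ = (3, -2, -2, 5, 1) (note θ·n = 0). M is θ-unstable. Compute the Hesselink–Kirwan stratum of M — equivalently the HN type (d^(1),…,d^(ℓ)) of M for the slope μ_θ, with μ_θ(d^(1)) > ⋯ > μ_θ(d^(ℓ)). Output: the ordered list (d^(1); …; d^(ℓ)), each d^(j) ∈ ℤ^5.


Interval decomposition of M: I[1,2], I[2,5], I[3,3]^3, I[5,5]^3.
HN type (ℓ=4): μ^(1)=3; μ^(2)=1; μ^(3)=1/2; μ^(4)=-2

((0, 0, 0, 1, 1); (0, 0, 0, 0, 3); (1, 1, 0, 0, 0); (0, 1, 4, 0, 0))


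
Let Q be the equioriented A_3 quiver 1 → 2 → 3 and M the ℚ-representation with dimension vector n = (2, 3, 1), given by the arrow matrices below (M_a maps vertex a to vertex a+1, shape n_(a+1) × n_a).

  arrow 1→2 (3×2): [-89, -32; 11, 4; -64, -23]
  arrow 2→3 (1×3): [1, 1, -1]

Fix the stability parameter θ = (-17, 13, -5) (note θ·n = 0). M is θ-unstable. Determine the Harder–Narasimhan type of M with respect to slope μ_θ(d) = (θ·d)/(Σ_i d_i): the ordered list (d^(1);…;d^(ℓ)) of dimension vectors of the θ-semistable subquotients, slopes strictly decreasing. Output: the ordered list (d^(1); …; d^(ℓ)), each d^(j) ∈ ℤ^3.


Interval decomposition of M: I[1,2], I[1,3], I[2,2].
HN type (ℓ=3): μ^(1)=13; μ^(2)=4; μ^(3)=-17

((0, 2, 0); (0, 1, 1); (2, 0, 0))


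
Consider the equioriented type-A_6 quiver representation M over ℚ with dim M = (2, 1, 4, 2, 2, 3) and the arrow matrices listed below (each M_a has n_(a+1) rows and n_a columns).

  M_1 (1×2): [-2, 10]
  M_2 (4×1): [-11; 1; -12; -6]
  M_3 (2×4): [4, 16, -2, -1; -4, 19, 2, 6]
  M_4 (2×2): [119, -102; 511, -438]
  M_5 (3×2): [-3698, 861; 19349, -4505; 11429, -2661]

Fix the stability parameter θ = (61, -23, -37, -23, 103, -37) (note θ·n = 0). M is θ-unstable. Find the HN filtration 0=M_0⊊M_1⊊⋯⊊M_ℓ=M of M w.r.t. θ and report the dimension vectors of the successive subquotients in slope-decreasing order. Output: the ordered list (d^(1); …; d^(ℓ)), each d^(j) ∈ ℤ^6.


Interval decomposition of M: I[1,1], I[1,6], I[3,3]^2, I[3,4], I[5,6], I[6,6].
HN type (ℓ=5): μ^(1)=61; μ^(2)=33; μ^(3)=-11/2; μ^(4)=-23; μ^(5)=-37

((1, 0, 0, 0, 0, 0); (0, 0, 0, 0, 2, 2); (1, 1, 1, 1, 0, 0); (0, 0, 0, 1, 0, 0); (0, 0, 3, 0, 0, 1))


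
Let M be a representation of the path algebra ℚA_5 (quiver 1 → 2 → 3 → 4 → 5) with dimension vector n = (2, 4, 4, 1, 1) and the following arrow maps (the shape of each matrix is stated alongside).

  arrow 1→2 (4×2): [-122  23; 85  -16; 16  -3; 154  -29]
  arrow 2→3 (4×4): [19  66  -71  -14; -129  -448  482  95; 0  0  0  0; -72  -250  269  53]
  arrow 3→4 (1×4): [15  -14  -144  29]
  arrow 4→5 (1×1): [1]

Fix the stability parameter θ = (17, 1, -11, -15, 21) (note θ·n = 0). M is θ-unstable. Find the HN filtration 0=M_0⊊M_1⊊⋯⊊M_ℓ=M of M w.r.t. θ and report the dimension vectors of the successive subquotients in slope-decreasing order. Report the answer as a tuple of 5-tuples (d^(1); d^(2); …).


Barcode: M ≅ I[1,2]^2, I[2,3], I[2,5], I[3,3]^2. HN layers by μ_θ (5 steps, strictly decreasing):
  μ^(1)=21; μ^(2)=9; μ^(3)=-5; μ^(4)=-25/3; μ^(5)=-11

((0, 0, 0, 0, 1); (2, 2, 0, 0, 0); (0, 1, 1, 0, 0); (0, 1, 1, 1, 0); (0, 0, 2, 0, 0))


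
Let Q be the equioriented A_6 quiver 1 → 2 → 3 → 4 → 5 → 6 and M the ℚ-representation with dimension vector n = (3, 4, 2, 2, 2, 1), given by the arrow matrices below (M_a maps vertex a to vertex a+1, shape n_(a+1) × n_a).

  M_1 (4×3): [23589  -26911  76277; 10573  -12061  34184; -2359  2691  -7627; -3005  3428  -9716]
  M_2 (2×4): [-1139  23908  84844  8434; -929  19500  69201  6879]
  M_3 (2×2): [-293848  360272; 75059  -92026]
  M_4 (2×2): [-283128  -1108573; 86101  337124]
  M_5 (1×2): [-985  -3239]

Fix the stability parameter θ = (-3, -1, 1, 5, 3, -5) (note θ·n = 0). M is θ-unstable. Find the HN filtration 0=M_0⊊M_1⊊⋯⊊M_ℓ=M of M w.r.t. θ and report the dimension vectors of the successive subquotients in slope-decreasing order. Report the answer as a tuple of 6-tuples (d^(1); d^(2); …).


Barcode: M ≅ I[1,2], I[1,3], I[1,6], I[2,2], I[4,5]. HN layers by μ_θ (4 steps, strictly decreasing):
  μ^(1)=4; μ^(2)=1; μ^(3)=-1; μ^(4)=-3

((0, 0, 0, 1, 1, 0); (0, 0, 2, 1, 1, 1); (0, 4, 0, 0, 0, 0); (3, 0, 0, 0, 0, 0))


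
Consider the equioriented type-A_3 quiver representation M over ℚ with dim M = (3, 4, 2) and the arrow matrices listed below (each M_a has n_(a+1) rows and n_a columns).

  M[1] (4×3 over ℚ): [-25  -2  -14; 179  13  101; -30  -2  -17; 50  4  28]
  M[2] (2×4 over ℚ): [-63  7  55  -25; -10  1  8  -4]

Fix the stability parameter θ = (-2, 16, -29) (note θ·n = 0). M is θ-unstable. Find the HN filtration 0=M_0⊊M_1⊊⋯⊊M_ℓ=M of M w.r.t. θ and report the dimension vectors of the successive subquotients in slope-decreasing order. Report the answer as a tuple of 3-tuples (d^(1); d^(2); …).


Barcode: M ≅ I[1,2], I[1,3]^2, I[2,2]. HN layers by μ_θ (3 steps, strictly decreasing):
  μ^(1)=16; μ^(2)=-2; μ^(3)=-5

((0, 2, 0); (1, 0, 0); (2, 2, 2))


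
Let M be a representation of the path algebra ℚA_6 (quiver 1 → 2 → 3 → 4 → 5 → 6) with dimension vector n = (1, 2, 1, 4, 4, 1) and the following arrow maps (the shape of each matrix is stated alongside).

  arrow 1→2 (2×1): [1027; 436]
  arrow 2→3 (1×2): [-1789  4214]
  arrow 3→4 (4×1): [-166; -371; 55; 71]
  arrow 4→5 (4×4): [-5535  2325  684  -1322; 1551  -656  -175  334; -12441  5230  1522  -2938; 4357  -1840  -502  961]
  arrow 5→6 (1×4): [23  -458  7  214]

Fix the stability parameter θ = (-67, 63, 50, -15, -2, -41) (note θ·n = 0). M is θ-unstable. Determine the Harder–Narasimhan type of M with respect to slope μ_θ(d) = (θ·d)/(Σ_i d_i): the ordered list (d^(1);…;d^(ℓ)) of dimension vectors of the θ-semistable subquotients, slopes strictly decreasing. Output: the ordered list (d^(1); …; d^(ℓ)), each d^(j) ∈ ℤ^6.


Barcode: M ≅ I[1,6], I[2,2], I[4,5]^3. HN layers by μ_θ (5 steps, strictly decreasing):
  μ^(1)=63; μ^(2)=11; μ^(3)=-2; μ^(4)=-15; μ^(5)=-67

((0, 1, 0, 0, 0, 0); (0, 1, 1, 1, 1, 1); (0, 0, 0, 0, 3, 0); (0, 0, 0, 3, 0, 0); (1, 0, 0, 0, 0, 0))


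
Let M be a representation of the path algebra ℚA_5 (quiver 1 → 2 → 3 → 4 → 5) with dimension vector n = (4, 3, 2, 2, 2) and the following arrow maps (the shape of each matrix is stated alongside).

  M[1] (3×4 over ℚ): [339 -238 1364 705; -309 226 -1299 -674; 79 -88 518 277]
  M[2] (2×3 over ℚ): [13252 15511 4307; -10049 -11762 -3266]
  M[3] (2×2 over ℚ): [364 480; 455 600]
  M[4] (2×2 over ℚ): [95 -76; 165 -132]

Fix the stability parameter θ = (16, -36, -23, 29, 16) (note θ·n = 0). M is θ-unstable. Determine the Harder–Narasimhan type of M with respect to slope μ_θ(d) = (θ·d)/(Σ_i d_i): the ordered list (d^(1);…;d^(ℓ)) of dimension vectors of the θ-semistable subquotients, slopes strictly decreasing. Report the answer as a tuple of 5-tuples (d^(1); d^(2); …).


Barcode: M ≅ I[1,1], I[1,2], I[1,3], I[1,4], I[4,5], I[5,5]. HN layers by μ_θ (5 steps, strictly decreasing):
  μ^(1)=29; μ^(2)=45/2; μ^(3)=16; μ^(4)=-10; μ^(5)=-43/3

((0, 0, 0, 1, 0); (0, 0, 0, 1, 1); (1, 0, 0, 0, 1); (1, 1, 0, 0, 0); (2, 2, 2, 0, 0))


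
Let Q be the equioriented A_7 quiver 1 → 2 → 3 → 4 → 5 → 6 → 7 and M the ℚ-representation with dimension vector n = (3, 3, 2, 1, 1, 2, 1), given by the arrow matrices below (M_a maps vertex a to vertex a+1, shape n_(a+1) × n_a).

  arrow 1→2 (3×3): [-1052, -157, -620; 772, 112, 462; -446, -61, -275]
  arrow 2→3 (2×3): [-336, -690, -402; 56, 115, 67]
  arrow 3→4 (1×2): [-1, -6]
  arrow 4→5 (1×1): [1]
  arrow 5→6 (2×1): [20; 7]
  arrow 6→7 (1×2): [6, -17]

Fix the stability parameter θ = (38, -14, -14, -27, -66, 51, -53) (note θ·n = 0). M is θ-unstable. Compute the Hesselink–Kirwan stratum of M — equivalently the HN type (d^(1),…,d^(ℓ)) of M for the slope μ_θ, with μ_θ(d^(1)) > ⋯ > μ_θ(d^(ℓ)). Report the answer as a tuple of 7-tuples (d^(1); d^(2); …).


Barcode: M ≅ I[1,1], I[1,2], I[1,3], I[2,2], I[3,7], I[6,6]. HN layers by μ_θ (7 steps, strictly decreasing):
  μ^(1)=51; μ^(2)=38; μ^(3)=12; μ^(4)=10/3; μ^(5)=-1; μ^(6)=-14; μ^(7)=-107/3

((0, 0, 0, 0, 0, 1, 0); (1, 0, 0, 0, 0, 0, 0); (1, 1, 0, 0, 0, 0, 0); (1, 1, 1, 0, 0, 0, 0); (0, 0, 0, 0, 0, 1, 1); (0, 1, 0, 0, 0, 0, 0); (0, 0, 1, 1, 1, 0, 0))


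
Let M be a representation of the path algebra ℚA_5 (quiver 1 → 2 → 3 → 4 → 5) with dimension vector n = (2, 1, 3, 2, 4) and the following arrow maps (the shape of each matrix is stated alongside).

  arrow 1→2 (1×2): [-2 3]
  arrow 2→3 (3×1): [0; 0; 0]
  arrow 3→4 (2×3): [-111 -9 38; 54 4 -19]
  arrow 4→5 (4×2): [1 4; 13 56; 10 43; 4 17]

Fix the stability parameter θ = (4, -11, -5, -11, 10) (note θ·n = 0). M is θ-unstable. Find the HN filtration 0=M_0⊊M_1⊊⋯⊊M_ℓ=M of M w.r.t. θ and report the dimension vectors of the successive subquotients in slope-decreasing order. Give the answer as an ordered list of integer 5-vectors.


Interval decomposition of M: I[1,1], I[1,2], I[3,3], I[3,5]^2, I[5,5]^2.
HN type (ℓ=5): μ^(1)=10; μ^(2)=4; μ^(3)=-7/2; μ^(4)=-5; μ^(5)=-8

((0, 0, 0, 0, 4); (1, 0, 0, 0, 0); (1, 1, 0, 0, 0); (0, 0, 1, 0, 0); (0, 0, 2, 2, 0))


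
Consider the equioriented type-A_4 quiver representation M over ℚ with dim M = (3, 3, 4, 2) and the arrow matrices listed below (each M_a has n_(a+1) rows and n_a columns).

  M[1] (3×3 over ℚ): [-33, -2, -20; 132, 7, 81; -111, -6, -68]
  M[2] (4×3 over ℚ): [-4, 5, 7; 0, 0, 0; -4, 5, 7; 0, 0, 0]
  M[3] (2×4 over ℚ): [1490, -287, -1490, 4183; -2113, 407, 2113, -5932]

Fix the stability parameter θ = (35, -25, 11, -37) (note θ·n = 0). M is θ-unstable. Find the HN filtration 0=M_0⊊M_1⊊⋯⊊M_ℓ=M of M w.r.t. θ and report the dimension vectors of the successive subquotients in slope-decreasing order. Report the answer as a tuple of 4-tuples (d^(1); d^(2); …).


Via rank(M_{q-1}∘⋯∘M_p): M ≅ I[1,1], I[1,2], I[1,3], I[2,2], I[3,3], I[3,4]^2.
μ_θ-semistable layers: μ^(1)=35; μ^(2)=11; μ^(3)=5; μ^(4)=-13; μ^(5)=-25

((1, 0, 0, 0); (0, 0, 2, 0); (2, 2, 0, 0); (0, 0, 2, 2); (0, 1, 0, 0))


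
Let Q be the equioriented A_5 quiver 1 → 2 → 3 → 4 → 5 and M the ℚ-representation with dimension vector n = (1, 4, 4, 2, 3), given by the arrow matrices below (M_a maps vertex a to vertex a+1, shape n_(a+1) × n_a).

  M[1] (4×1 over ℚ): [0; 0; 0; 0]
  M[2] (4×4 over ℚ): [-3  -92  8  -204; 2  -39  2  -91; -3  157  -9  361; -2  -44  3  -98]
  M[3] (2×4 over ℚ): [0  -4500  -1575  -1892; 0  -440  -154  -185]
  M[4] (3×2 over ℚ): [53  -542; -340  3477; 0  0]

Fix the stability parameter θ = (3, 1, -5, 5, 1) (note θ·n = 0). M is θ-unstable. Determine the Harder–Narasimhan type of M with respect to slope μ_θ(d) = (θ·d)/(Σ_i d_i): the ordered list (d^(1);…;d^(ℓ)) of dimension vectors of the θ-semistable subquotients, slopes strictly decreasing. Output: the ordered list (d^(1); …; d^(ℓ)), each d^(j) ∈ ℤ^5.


Interval decomposition of M: I[1,1], I[2,3]^2, I[2,5]^2, I[5,5].
HN type (ℓ=3): μ^(1)=3; μ^(2)=1; μ^(3)=-2

((1, 0, 0, 2, 2); (0, 0, 0, 0, 1); (0, 4, 4, 0, 0))


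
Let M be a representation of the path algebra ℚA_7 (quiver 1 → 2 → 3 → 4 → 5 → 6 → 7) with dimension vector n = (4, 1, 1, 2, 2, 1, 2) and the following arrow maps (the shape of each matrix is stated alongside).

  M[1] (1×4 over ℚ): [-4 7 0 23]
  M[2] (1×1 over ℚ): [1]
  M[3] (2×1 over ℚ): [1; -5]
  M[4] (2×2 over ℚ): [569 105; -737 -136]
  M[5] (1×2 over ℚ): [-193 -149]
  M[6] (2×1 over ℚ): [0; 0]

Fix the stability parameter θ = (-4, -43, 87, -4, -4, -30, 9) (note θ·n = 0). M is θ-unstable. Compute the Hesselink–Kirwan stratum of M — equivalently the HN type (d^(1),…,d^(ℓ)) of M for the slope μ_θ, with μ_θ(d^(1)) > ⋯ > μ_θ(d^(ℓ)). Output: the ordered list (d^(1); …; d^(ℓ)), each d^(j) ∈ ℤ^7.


Via rank(M_{q-1}∘⋯∘M_p): M ≅ I[1,1]^3, I[1,6], I[4,5], I[7,7]^2.
μ_θ-semistable layers: μ^(1)=49/4; μ^(2)=9; μ^(3)=-4; μ^(4)=-47/2

((0, 0, 1, 1, 1, 1, 0); (0, 0, 0, 0, 0, 0, 2); (3, 0, 0, 1, 1, 0, 0); (1, 1, 0, 0, 0, 0, 0))


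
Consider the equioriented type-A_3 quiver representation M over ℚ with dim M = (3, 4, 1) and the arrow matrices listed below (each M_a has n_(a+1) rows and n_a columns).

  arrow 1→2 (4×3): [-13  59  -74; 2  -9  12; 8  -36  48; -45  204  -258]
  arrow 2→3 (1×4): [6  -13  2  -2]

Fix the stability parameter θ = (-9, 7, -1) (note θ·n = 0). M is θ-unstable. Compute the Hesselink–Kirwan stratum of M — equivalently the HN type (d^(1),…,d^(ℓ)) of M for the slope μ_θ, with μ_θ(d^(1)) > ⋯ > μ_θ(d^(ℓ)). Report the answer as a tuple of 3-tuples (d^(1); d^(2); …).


Interval decomposition of M: I[1,1], I[1,2], I[1,3], I[2,2]^2.
HN type (ℓ=3): μ^(1)=7; μ^(2)=3; μ^(3)=-9

((0, 3, 0); (0, 1, 1); (3, 0, 0))


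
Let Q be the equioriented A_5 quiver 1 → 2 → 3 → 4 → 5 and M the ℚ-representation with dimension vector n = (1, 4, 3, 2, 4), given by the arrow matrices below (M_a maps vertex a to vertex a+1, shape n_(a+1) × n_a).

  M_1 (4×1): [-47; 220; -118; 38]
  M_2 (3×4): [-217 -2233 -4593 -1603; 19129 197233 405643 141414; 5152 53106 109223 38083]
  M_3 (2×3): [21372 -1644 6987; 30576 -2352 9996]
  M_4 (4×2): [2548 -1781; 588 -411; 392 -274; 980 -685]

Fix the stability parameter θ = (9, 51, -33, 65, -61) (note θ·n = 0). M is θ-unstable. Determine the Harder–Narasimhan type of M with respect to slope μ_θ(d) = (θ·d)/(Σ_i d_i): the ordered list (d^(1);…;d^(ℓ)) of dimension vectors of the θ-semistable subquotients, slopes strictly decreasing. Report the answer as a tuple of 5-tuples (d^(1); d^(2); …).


Via rank(M_{q-1}∘⋯∘M_p): M ≅ I[1,3], I[2,2], I[2,3], I[2,4], I[4,5], I[5,5]^3.
μ_θ-semistable layers: μ^(1)=65; μ^(2)=51; μ^(3)=9; μ^(4)=2; μ^(5)=-61

((0, 0, 0, 1, 0); (0, 1, 0, 0, 0); (1, 3, 3, 0, 0); (0, 0, 0, 1, 1); (0, 0, 0, 0, 3))


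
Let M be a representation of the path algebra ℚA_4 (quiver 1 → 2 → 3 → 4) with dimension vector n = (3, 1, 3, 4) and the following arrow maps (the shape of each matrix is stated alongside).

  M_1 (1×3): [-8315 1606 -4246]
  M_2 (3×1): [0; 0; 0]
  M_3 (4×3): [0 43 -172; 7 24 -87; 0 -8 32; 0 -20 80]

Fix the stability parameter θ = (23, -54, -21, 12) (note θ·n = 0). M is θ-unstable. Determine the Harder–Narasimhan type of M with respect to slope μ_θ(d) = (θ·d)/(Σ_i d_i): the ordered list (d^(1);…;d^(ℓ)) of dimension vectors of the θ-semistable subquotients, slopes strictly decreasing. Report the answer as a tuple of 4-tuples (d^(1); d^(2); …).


Interval decomposition of M: I[1,1]^2, I[1,2], I[3,3], I[3,4]^2, I[4,4]^2.
HN type (ℓ=4): μ^(1)=23; μ^(2)=12; μ^(3)=-31/2; μ^(4)=-21

((2, 0, 0, 0); (0, 0, 0, 4); (1, 1, 0, 0); (0, 0, 3, 0))


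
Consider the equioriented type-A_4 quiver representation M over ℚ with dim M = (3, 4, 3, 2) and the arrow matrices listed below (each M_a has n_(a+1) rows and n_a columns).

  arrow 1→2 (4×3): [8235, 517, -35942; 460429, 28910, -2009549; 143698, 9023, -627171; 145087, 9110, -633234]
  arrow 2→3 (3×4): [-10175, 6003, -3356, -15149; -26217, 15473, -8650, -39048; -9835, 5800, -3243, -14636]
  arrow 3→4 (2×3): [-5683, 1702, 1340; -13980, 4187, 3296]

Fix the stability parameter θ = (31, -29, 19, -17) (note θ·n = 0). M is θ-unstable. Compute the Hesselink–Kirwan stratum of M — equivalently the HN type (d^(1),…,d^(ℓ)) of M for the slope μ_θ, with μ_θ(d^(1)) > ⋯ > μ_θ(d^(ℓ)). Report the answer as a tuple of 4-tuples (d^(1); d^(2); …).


Via rank(M_{q-1}∘⋯∘M_p): M ≅ I[1,3], I[1,4]^2, I[2,2].
μ_θ-semistable layers: μ^(1)=19; μ^(2)=1; μ^(3)=-29

((0, 0, 1, 0); (3, 3, 2, 2); (0, 1, 0, 0))


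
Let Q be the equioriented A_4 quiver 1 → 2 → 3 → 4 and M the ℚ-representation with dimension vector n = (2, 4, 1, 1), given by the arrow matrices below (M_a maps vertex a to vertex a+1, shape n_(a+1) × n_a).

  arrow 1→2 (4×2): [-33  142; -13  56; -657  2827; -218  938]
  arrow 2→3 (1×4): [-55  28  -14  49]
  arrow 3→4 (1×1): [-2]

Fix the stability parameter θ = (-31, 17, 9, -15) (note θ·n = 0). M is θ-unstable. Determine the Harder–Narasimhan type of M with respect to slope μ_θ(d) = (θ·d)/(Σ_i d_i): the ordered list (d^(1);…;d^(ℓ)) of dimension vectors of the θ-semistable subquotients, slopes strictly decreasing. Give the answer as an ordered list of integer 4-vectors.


Barcode: M ≅ I[1,2], I[1,4], I[2,2]^2. HN layers by μ_θ (3 steps, strictly decreasing):
  μ^(1)=17; μ^(2)=11/3; μ^(3)=-31

((0, 3, 0, 0); (0, 1, 1, 1); (2, 0, 0, 0))


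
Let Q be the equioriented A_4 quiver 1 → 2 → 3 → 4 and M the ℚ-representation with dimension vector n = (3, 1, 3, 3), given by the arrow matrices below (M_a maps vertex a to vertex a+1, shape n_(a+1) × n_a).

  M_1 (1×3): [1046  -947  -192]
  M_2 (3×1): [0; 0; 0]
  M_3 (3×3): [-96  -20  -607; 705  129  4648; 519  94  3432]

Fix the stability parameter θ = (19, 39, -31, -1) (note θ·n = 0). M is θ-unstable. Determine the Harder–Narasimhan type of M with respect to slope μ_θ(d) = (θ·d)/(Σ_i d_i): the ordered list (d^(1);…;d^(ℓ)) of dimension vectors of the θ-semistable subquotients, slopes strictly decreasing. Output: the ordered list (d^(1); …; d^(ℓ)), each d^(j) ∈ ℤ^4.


Interval decomposition of M: I[1,1]^2, I[1,2], I[3,4]^3.
HN type (ℓ=4): μ^(1)=39; μ^(2)=19; μ^(3)=-1; μ^(4)=-31

((0, 1, 0, 0); (3, 0, 0, 0); (0, 0, 0, 3); (0, 0, 3, 0))


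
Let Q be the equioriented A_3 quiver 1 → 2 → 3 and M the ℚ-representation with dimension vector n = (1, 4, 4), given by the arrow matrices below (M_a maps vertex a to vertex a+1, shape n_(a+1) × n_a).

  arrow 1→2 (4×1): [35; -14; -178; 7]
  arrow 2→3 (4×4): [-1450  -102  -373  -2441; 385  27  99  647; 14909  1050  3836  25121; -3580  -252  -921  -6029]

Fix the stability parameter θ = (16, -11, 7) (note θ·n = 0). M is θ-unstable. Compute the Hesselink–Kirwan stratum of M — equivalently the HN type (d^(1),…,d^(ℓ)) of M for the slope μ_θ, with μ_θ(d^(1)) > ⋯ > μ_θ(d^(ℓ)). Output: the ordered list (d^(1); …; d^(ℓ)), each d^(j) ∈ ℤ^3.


Barcode: M ≅ I[1,3], I[2,2], I[2,3]^2, I[3,3]. HN layers by μ_θ (3 steps, strictly decreasing):
  μ^(1)=7; μ^(2)=5/2; μ^(3)=-11

((0, 0, 4); (1, 1, 0); (0, 3, 0))


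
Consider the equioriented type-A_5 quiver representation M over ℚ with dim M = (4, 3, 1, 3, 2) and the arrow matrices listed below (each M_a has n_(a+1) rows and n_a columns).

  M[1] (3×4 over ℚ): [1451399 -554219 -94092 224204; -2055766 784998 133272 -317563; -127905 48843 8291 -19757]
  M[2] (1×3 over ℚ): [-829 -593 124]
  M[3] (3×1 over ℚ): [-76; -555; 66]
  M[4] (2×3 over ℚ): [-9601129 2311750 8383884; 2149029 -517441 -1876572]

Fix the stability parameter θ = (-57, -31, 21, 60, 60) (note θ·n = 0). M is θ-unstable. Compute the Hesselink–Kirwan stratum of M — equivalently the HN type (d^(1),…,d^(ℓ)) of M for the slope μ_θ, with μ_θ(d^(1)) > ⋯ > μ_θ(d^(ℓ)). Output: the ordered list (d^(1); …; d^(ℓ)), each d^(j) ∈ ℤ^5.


Via rank(M_{q-1}∘⋯∘M_p): M ≅ I[1,1], I[1,2]^2, I[1,5], I[4,4], I[4,5].
μ_θ-semistable layers: μ^(1)=60; μ^(2)=21; μ^(3)=-31; μ^(4)=-57

((0, 0, 0, 3, 2); (0, 0, 1, 0, 0); (0, 3, 0, 0, 0); (4, 0, 0, 0, 0))


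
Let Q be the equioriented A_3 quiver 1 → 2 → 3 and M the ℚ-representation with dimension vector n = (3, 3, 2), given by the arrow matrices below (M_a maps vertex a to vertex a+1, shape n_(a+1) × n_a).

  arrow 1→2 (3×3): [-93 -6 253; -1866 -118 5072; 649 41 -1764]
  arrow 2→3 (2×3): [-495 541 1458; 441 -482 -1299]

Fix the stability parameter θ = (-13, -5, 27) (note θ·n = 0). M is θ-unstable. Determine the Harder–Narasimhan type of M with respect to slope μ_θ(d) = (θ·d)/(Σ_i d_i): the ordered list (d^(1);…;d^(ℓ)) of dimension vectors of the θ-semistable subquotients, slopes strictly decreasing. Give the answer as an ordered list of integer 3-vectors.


Barcode: M ≅ I[1,2], I[1,3]^2. HN layers by μ_θ (3 steps, strictly decreasing):
  μ^(1)=27; μ^(2)=-5; μ^(3)=-13

((0, 0, 2); (0, 3, 0); (3, 0, 0))


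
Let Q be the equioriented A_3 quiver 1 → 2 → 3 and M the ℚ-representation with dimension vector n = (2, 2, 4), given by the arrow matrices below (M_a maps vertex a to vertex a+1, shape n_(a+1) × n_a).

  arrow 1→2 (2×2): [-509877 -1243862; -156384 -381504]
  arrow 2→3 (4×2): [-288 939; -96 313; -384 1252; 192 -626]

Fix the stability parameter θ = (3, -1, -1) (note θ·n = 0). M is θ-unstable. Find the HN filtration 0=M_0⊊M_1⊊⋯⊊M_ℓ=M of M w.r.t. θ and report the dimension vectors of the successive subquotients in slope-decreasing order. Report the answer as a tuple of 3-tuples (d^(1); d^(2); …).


Via rank(M_{q-1}∘⋯∘M_p): M ≅ I[1,1], I[1,2], I[2,3], I[3,3]^3.
μ_θ-semistable layers: μ^(1)=3; μ^(2)=1; μ^(3)=-1

((1, 0, 0); (1, 1, 0); (0, 1, 4))


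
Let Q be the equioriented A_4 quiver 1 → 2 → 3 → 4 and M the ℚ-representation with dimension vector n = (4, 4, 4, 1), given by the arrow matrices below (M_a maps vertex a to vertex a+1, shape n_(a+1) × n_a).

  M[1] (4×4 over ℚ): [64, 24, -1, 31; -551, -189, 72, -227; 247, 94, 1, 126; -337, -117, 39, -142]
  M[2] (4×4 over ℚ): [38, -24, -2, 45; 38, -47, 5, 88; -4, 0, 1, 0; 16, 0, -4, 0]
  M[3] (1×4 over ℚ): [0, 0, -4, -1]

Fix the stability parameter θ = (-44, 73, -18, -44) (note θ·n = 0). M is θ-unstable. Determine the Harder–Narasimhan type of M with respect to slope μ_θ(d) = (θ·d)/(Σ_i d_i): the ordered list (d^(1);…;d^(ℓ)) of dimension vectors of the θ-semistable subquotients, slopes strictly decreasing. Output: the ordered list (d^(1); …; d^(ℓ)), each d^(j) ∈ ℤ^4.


Via rank(M_{q-1}∘⋯∘M_p): M ≅ I[1,2], I[1,3]^3, I[3,4].
μ_θ-semistable layers: μ^(1)=73; μ^(2)=55/2; μ^(3)=-31; μ^(4)=-44

((0, 1, 0, 0); (0, 3, 3, 0); (0, 0, 1, 1); (4, 0, 0, 0))


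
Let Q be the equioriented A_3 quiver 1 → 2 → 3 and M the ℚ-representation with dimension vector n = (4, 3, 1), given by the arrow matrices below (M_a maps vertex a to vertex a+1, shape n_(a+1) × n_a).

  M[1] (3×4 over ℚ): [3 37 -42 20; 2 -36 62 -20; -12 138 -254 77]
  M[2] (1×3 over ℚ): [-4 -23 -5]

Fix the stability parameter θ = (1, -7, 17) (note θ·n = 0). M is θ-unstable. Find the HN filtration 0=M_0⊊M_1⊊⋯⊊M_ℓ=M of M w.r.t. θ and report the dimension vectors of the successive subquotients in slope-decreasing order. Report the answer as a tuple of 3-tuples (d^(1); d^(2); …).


Via rank(M_{q-1}∘⋯∘M_p): M ≅ I[1,1], I[1,2]^2, I[1,3].
μ_θ-semistable layers: μ^(1)=17; μ^(2)=1; μ^(3)=-3

((0, 0, 1); (1, 0, 0); (3, 3, 0))


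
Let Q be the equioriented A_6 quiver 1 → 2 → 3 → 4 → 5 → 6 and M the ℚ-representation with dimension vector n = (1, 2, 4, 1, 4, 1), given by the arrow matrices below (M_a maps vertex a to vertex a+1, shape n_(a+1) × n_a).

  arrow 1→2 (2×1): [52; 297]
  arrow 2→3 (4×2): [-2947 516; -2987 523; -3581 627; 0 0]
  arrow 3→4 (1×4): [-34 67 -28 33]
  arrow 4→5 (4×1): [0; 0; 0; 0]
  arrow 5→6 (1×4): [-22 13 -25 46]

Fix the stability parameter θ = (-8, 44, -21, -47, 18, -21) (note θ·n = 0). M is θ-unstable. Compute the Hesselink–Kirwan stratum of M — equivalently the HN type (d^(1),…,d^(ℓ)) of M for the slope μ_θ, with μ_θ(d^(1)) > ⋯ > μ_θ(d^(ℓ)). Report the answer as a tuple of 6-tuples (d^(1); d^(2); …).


Via rank(M_{q-1}∘⋯∘M_p): M ≅ I[1,4], I[2,3], I[3,3]^2, I[5,5]^3, I[5,6].
μ_θ-semistable layers: μ^(1)=18; μ^(2)=23/2; μ^(3)=-3/2; μ^(4)=-8; μ^(5)=-21

((0, 0, 0, 0, 3, 0); (0, 1, 1, 0, 0, 0); (0, 0, 0, 0, 1, 1); (1, 1, 1, 1, 0, 0); (0, 0, 2, 0, 0, 0))


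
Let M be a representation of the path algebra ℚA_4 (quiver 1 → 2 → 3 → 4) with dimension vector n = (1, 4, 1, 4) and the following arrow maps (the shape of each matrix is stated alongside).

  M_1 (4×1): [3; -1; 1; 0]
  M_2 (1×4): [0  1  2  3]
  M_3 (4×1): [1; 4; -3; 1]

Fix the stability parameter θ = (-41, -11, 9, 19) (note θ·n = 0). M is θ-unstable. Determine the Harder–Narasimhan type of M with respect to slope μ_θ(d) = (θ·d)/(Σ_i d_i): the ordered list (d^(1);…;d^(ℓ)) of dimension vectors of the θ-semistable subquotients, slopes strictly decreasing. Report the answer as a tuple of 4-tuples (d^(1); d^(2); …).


Via rank(M_{q-1}∘⋯∘M_p): M ≅ I[1,4], I[2,2]^3, I[4,4]^3.
μ_θ-semistable layers: μ^(1)=19; μ^(2)=9; μ^(3)=-11; μ^(4)=-41

((0, 0, 0, 4); (0, 0, 1, 0); (0, 4, 0, 0); (1, 0, 0, 0))


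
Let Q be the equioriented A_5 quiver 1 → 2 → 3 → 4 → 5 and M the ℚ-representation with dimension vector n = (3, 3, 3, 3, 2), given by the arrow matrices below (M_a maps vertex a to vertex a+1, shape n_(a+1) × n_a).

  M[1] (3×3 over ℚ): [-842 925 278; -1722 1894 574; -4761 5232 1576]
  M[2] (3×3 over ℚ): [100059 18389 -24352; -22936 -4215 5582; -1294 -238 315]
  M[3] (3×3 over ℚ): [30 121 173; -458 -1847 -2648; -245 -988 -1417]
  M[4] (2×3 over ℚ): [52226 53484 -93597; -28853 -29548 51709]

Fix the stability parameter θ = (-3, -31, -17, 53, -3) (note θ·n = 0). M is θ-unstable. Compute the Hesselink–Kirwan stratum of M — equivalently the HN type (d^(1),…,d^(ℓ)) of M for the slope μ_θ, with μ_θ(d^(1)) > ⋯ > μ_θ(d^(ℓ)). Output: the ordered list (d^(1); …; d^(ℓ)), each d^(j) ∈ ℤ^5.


Via rank(M_{q-1}∘⋯∘M_p): M ≅ I[1,4], I[1,5]^2.
μ_θ-semistable layers: μ^(1)=53; μ^(2)=25; μ^(3)=-17

((0, 0, 0, 1, 0); (0, 0, 0, 2, 2); (3, 3, 3, 0, 0))


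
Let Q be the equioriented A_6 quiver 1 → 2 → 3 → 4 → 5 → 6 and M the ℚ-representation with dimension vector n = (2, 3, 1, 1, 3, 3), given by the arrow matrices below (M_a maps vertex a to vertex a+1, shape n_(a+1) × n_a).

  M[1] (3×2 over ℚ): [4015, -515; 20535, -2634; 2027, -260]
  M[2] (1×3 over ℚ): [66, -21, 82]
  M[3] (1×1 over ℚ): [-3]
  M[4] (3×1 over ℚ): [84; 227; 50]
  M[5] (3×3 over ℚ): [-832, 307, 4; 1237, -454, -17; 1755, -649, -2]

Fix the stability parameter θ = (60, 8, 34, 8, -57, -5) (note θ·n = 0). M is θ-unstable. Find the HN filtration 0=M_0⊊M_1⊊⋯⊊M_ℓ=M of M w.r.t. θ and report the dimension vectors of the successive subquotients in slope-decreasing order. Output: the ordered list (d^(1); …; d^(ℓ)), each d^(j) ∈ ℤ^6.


Barcode: M ≅ I[1,2], I[1,6], I[2,2], I[5,6]^2. HN layers by μ_θ (4 steps, strictly decreasing):
  μ^(1)=34; μ^(2)=8; μ^(3)=-5; μ^(4)=-57

((1, 1, 0, 0, 0, 0); (1, 2, 1, 1, 1, 1); (0, 0, 0, 0, 0, 2); (0, 0, 0, 0, 2, 0))


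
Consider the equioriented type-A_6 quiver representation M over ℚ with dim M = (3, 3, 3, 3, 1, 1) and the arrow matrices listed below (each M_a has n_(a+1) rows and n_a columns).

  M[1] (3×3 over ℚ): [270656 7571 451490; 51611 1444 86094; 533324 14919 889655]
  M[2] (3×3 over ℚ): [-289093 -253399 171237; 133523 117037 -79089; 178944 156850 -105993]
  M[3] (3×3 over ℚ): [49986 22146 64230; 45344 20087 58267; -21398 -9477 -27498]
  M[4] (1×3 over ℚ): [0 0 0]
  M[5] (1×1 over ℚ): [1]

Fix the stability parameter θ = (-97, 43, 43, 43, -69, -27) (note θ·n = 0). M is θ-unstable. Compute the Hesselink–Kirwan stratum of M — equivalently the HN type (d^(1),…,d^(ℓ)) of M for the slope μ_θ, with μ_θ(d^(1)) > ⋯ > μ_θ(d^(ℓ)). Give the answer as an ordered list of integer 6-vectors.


Via rank(M_{q-1}∘⋯∘M_p): M ≅ I[1,2], I[1,4]^2, I[3,4], I[5,6].
μ_θ-semistable layers: μ^(1)=43; μ^(2)=-27; μ^(3)=-69; μ^(4)=-97

((0, 3, 3, 3, 0, 0); (0, 0, 0, 0, 0, 1); (0, 0, 0, 0, 1, 0); (3, 0, 0, 0, 0, 0))
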